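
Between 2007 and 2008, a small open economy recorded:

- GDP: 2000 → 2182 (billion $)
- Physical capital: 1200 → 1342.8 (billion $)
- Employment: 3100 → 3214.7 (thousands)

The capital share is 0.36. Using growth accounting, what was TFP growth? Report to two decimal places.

GDP growth = (2182 − 2000) / 2000 = 9.1%.
Physical capital growth = (1342.8 − 1200) / 1200 = 11.9%.
Employment growth = (3214.7 − 3100) / 3100 = 3.7%.
Labor's share = 1 − 0.36 = 0.64.
Physical capital: 0.36 × 11.9 = 4.284 pp.
Employment: 0.64 × 3.7 = 2.368 pp.
TFP growth = 9.1 − 6.652 = 2.448%.

TFP growth was 2.45%.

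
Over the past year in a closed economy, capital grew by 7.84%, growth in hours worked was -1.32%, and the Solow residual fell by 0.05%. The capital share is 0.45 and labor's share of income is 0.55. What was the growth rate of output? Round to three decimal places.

2.752%

Labor's share = 1 − 0.45 = 0.55.
Capital: 0.45 × 7.84 = 3.528 pp.
Hours worked: 0.55 × (-1.32) = -0.726 pp.
Output growth = -0.05 + 2.802 = 2.752%.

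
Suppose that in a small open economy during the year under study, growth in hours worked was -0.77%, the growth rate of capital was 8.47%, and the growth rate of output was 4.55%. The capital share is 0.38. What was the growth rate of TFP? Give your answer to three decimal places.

TFP grew 1.809%.

Labor's share = 1 − 0.38 = 0.62.
Capital: 0.38 × 8.47 = 3.2186 pp.
Hours worked: 0.62 × (-0.77) = -0.4774 pp.
TFP growth = 4.55 − 2.7412 = 1.8088%.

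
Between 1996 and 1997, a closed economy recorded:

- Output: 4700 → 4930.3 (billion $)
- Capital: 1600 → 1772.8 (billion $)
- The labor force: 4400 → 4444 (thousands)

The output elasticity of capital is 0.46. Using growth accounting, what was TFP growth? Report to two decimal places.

-0.61%

Output growth = (4930.3 − 4700) / 4700 = 4.9%.
Capital growth = (1772.8 − 1600) / 1600 = 10.8%.
The labor force growth = (4444 − 4400) / 4400 = 1%.
Labor's share = 1 − 0.46 = 0.54.
Capital: 0.46 × 10.8 = 4.968 pp.
The labor force: 0.54 × 1 = 0.54 pp.
TFP growth = 4.9 − 5.508 = -0.608%.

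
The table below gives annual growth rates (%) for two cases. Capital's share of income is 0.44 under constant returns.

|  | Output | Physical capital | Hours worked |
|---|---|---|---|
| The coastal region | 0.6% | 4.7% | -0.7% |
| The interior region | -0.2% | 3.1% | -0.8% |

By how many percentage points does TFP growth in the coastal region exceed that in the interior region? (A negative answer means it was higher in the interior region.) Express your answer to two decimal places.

0.04 percentage points

Labor's share = 1 − 0.44 = 0.56.
The coastal region: TFP = 0.6 − 2.068 + 0.392 = -1.076%.
The interior region: TFP = -0.2 − 1.364 + 0.448 = -1.116%.
Difference = -1.076 − (-1.116) = 0.04 pp.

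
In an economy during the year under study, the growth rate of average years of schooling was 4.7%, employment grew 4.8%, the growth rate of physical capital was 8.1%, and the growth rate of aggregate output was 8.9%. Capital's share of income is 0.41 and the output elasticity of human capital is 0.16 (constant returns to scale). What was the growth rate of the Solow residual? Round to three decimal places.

The Solow residual growth was 2.763%.

Labor's share = 1 − 0.41 − 0.16 = 0.43.
Physical capital: 0.41 × 8.1 = 3.321 pp.
Average years of schooling: 0.16 × 4.7 = 0.752 pp.
Employment: 0.43 × 4.8 = 2.064 pp.
TFP growth = 8.9 − 6.137 = 2.763%.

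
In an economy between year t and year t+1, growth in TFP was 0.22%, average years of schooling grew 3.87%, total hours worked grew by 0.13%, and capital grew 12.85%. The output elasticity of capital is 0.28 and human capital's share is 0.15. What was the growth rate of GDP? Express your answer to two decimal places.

GDP grew 4.47%.

Labor's share = 1 − 0.28 − 0.15 = 0.57.
Capital: 0.28 × 12.85 = 3.598 pp.
Average years of schooling: 0.15 × 3.87 = 0.5805 pp.
Total hours worked: 0.57 × 0.13 = 0.0741 pp.
Output growth = 0.22 + 4.2526 = 4.4726%.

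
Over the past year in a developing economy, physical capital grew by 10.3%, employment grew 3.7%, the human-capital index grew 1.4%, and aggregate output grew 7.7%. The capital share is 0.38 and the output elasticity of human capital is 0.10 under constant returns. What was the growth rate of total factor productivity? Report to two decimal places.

1.72%

Labor's share = 1 − 0.38 − 0.1 = 0.52.
Physical capital: 0.38 × 10.3 = 3.914 pp.
The human-capital index: 0.1 × 1.4 = 0.14 pp.
Employment: 0.52 × 3.7 = 1.924 pp.
TFP growth = 7.7 − 5.978 = 1.722%.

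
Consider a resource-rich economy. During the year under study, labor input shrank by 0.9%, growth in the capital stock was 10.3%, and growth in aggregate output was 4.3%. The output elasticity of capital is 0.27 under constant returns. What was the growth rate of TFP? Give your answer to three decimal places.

Labor's share = 1 − 0.27 = 0.73.
The capital stock: 0.27 × 10.3 = 2.781 pp.
Labor input: 0.73 × (-0.9) = -0.657 pp.
TFP growth = 4.3 − 2.124 = 2.176%.

2.176%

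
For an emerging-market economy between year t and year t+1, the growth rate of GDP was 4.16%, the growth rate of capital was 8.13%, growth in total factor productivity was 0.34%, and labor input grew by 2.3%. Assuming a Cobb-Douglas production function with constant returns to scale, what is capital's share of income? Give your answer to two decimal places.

α = 0.26

gY = gA + α·gK + (1−α)·gL, so gY − gA − gL = α(gK − gL).
4.16 − 0.34 − 2.3 = α × (8.13 − 2.3).
1.52 = 5.83 α, so α = 0.2607.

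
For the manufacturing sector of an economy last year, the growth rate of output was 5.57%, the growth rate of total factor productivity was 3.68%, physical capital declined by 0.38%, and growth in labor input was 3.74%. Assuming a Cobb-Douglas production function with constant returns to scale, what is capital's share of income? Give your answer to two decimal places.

Capital's share of income is 0.45.

gY = gA + α·gK + (1−α)·gL, so gY − gA − gL = α(gK − gL).
5.57 − 3.68 − 3.74 = α × (-0.38 − 3.74).
-1.85 = -4.12 α, so α = 0.449.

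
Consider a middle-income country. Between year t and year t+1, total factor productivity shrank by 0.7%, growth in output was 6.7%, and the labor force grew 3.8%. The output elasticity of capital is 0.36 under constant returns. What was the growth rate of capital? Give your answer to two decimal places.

13.80%

Labor's share = 1 − 0.36 = 0.64.
gY = gA + 0.64×3.8 + 0.36×g.
0.36×g = 6.7 + 0.7 − 2.432 = 4.968.
g = 4.968 / 0.36 = 13.8%.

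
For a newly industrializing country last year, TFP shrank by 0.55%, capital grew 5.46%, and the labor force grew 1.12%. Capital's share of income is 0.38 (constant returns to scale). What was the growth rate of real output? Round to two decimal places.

2.22%

Labor's share = 1 − 0.38 = 0.62.
Capital: 0.38 × 5.46 = 2.0748 pp.
The labor force: 0.62 × 1.12 = 0.6944 pp.
Output growth = -0.55 + 2.7692 = 2.2192%.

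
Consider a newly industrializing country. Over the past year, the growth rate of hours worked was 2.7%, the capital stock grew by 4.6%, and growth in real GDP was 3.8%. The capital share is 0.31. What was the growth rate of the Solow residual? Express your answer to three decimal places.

Labor's share = 1 − 0.31 = 0.69.
The capital stock: 0.31 × 4.6 = 1.426 pp.
Hours worked: 0.69 × 2.7 = 1.863 pp.
TFP growth = 3.8 − 3.289 = 0.511%.

The Solow residual grew 0.511%.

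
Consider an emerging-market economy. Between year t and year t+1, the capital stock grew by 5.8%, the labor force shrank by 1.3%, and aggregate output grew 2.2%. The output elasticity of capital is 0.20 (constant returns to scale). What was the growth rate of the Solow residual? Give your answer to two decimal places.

Labor's share = 1 − 0.2 = 0.8.
The capital stock: 0.2 × 5.8 = 1.16 pp.
The labor force: 0.8 × (-1.3) = -1.04 pp.
TFP growth = 2.2 − 0.12 = 2.08%.

2.08%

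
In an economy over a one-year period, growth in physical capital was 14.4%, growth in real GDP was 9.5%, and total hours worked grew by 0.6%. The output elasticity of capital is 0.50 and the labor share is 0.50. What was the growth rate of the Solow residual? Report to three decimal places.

2.000%

Labor's share = 1 − 0.5 = 0.5.
Physical capital: 0.5 × 14.4 = 7.2 pp.
Total hours worked: 0.5 × 0.6 = 0.3 pp.
TFP growth = 9.5 − 7.5 = 2%.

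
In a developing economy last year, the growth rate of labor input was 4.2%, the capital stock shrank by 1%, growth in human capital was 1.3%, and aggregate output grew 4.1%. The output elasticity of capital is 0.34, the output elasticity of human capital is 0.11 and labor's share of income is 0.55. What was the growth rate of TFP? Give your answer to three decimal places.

Labor's share = 1 − 0.34 − 0.11 = 0.55.
The capital stock: 0.34 × (-1) = -0.34 pp.
Human capital: 0.11 × 1.3 = 0.143 pp.
Labor input: 0.55 × 4.2 = 2.31 pp.
TFP growth = 4.1 − 2.113 = 1.987%.

1.987%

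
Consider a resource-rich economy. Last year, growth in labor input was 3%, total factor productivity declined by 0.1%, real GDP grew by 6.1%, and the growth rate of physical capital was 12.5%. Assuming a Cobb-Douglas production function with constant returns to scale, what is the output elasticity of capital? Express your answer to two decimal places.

gY = gA + α·gK + (1−α)·gL, so gY − gA − gL = α(gK − gL).
6.1 + 0.1 − 3 = α × (12.5 − 3).
3.2 = 9.5 α, so α = 0.3368.

α = 0.34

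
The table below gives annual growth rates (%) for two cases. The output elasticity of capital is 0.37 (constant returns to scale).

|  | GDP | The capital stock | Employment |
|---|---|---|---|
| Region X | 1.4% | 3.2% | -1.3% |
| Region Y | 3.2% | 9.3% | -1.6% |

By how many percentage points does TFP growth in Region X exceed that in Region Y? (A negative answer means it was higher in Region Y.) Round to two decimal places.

0.27 percentage points

Labor's share = 1 − 0.37 = 0.63.
Region X: TFP = 1.4 − 1.184 + 0.819 = 1.035%.
Region Y: TFP = 3.2 − 3.441 + 1.008 = 0.767%.
Difference = 1.035 − (0.767) = 0.268 pp.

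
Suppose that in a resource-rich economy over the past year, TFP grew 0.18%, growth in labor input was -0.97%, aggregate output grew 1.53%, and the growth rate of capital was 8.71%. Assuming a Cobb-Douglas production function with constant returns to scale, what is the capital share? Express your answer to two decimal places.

gY = gA + α·gK + (1−α)·gL, so gY − gA − gL = α(gK − gL).
1.53 − 0.18 + 0.97 = α × (8.71 − (-0.97)).
2.32 = 9.68 α, so α = 0.2397.

α = 0.24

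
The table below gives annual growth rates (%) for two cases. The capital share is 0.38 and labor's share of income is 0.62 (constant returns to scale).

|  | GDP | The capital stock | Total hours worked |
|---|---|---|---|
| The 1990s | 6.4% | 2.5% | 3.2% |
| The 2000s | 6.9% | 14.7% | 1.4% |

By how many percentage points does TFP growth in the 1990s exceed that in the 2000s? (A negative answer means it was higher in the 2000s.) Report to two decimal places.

Labor's share = 1 − 0.38 = 0.62.
The 1990s: TFP = 6.4 − 0.95 − 1.984 = 3.466%.
The 2000s: TFP = 6.9 − 5.586 − 0.868 = 0.446%.
Difference = 3.466 − (0.446) = 3.02 pp.

3.02 percentage points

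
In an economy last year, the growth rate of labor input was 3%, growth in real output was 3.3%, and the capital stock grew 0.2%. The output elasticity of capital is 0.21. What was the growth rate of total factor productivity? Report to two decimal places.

Labor's share = 1 − 0.21 = 0.79.
The capital stock: 0.21 × 0.2 = 0.042 pp.
Labor input: 0.79 × 3 = 2.37 pp.
TFP growth = 3.3 − 2.412 = 0.888%.

0.89%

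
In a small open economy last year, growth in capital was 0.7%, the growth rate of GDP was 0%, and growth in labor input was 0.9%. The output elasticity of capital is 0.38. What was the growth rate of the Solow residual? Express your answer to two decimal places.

-0.82%

Labor's share = 1 − 0.38 = 0.62.
Capital: 0.38 × 0.7 = 0.266 pp.
Labor input: 0.62 × 0.9 = 0.558 pp.
TFP growth = 0 − 0.824 = -0.824%.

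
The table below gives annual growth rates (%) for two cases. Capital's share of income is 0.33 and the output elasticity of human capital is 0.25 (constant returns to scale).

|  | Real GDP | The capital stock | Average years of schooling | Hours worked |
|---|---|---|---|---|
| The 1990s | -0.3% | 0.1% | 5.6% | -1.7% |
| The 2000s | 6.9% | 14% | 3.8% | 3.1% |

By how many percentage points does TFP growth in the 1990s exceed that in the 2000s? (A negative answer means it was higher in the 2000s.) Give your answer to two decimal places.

Labor's share = 1 − 0.33 − 0.25 = 0.42.
The 1990s: TFP = -0.3 − 0.033 − 1.4 + 0.714 = -1.019%.
The 2000s: TFP = 6.9 − 4.62 − 0.95 − 1.302 = 0.028%.
Difference = -1.019 − (0.028) = -1.047 pp.

-1.05 percentage points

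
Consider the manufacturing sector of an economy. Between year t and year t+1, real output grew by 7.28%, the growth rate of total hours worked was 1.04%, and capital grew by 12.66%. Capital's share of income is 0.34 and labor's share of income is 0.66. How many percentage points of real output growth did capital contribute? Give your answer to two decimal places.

Contribution = share × growth = 0.34 × 12.66 = 4.3044 pp.

4.30 pp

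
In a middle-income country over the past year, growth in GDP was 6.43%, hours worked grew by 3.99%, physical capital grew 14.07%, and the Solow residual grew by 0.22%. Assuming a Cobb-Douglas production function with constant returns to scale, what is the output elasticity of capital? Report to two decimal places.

gY = gA + α·gK + (1−α)·gL, so gY − gA − gL = α(gK − gL).
6.43 − 0.22 − 3.99 = α × (14.07 − 3.99).
2.22 = 10.08 α, so α = 0.2202.

0.22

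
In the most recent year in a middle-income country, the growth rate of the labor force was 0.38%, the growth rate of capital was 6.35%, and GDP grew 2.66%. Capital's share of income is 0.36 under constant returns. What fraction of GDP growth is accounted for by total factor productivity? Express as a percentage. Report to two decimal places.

Total factor productivity accounted for 4.92% of growth.

Labor's share = 1 − 0.36 = 0.64.
Capital: 0.36 × 6.35 = 2.286 pp.
The labor force: 0.64 × 0.38 = 0.2432 pp.
TFP growth = 2.66 − 2.5292 = 0.1308%.
TFP share of growth = 0.1308 / 2.66 × 100 = 4.9173%.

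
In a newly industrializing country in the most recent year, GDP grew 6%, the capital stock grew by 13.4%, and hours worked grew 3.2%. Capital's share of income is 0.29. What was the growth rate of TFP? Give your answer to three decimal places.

Labor's share = 1 − 0.29 = 0.71.
The capital stock: 0.29 × 13.4 = 3.886 pp.
Hours worked: 0.71 × 3.2 = 2.272 pp.
TFP growth = 6 − 6.158 = -0.158%.

-0.158%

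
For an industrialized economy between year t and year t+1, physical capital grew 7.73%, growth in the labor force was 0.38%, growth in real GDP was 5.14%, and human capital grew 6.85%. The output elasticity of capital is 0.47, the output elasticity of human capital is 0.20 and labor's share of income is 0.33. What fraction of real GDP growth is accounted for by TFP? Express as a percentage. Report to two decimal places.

Labor's share = 1 − 0.47 − 0.2 = 0.33.
Physical capital: 0.47 × 7.73 = 3.6331 pp.
Human capital: 0.2 × 6.85 = 1.37 pp.
The labor force: 0.33 × 0.38 = 0.1254 pp.
TFP growth = 5.14 − 5.1285 = 0.0115%.
TFP share of growth = 0.0115 / 5.14 × 100 = 0.2237%.

0.22%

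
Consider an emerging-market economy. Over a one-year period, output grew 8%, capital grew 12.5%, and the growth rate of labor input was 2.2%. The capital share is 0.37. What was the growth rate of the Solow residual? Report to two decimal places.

1.99%

Labor's share = 1 − 0.37 = 0.63.
Capital: 0.37 × 12.5 = 4.625 pp.
Labor input: 0.63 × 2.2 = 1.386 pp.
TFP growth = 8 − 6.011 = 1.989%.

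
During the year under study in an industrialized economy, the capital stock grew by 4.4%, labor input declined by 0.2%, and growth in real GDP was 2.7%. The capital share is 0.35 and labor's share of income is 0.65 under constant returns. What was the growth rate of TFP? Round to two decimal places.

TFP growth was 1.29%.

Labor's share = 1 − 0.35 = 0.65.
The capital stock: 0.35 × 4.4 = 1.54 pp.
Labor input: 0.65 × (-0.2) = -0.13 pp.
TFP growth = 2.7 − 1.41 = 1.29%.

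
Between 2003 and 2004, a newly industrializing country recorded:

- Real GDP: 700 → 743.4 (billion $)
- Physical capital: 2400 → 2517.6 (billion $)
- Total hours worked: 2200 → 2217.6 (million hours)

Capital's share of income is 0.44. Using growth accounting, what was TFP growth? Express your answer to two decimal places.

TFP growth was 3.60%.

Real GDP growth = (743.4 − 700) / 700 = 6.2%.
Physical capital growth = (2517.6 − 2400) / 2400 = 4.9%.
Total hours worked growth = (2217.6 − 2200) / 2200 = 0.8%.
Labor's share = 1 − 0.44 = 0.56.
Physical capital: 0.44 × 4.9 = 2.156 pp.
Total hours worked: 0.56 × 0.8 = 0.448 pp.
TFP growth = 6.2 − 2.604 = 3.596%.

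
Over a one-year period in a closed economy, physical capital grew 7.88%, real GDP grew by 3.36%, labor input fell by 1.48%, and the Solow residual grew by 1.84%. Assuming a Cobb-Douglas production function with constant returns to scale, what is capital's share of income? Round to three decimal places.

gY = gA + α·gK + (1−α)·gL, so gY − gA − gL = α(gK − gL).
3.36 − 1.84 + 1.48 = α × (7.88 − (-1.48)).
3 = 9.36 α, so α = 0.32051.

0.321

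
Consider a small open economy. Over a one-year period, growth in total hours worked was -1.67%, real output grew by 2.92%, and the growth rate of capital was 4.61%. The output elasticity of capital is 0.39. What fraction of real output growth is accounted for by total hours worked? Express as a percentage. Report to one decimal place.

Total hours worked accounted for -34.9% of growth.

Labor's share = 1 − 0.39 = 0.61.
Total hours worked contributed 0.61 × (-1.67) = -1.0187 pp.
Share of growth = -1.0187 / 2.92 × 100 = -34.887%.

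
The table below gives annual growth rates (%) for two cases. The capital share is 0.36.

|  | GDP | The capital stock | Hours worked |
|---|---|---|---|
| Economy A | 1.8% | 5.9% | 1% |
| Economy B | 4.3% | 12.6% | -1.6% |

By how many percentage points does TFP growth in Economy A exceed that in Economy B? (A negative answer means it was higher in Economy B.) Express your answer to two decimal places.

-1.75 percentage points

Labor's share = 1 − 0.36 = 0.64.
Economy A: TFP = 1.8 − 2.124 − 0.64 = -0.964%.
Economy B: TFP = 4.3 − 4.536 + 1.024 = 0.788%.
Difference = -0.964 − (0.788) = -1.752 pp.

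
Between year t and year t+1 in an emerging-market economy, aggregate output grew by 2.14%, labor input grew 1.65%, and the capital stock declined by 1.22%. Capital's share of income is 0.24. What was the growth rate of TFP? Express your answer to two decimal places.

TFP grew 1.18%.

Labor's share = 1 − 0.24 = 0.76.
The capital stock: 0.24 × (-1.22) = -0.2928 pp.
Labor input: 0.76 × 1.65 = 1.254 pp.
TFP growth = 2.14 − 0.9612 = 1.1788%.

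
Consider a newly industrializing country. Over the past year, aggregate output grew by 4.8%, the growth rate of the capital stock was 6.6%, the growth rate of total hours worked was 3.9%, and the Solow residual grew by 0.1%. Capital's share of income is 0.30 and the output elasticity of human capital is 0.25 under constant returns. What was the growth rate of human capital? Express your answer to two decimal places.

3.86%

Labor's share = 1 − 0.3 − 0.25 = 0.45.
gY = gA + 0.3×6.6 + 0.45×3.9 + 0.25×g.
0.25×g = 4.8 − 0.1 − 3.735 = 0.965.
g = 0.965 / 0.25 = 3.86%.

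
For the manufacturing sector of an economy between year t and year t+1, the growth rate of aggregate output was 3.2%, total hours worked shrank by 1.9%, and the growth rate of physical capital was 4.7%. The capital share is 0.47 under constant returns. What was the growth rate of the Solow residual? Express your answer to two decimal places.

Labor's share = 1 − 0.47 = 0.53.
Physical capital: 0.47 × 4.7 = 2.209 pp.
Total hours worked: 0.53 × (-1.9) = -1.007 pp.
TFP growth = 3.2 − 1.202 = 1.998%.

2.00%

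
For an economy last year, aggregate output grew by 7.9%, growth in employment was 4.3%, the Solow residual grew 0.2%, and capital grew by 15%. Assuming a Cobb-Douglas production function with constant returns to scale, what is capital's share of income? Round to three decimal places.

α = 0.318

gY = gA + α·gK + (1−α)·gL, so gY − gA − gL = α(gK − gL).
7.9 − 0.2 − 4.3 = α × (15 − 4.3).
3.4 = 10.7 α, so α = 0.31776.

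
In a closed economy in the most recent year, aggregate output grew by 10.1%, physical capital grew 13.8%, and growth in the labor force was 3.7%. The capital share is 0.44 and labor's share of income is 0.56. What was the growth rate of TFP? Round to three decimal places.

1.956%

Labor's share = 1 − 0.44 = 0.56.
Physical capital: 0.44 × 13.8 = 6.072 pp.
The labor force: 0.56 × 3.7 = 2.072 pp.
TFP growth = 10.1 − 8.144 = 1.956%.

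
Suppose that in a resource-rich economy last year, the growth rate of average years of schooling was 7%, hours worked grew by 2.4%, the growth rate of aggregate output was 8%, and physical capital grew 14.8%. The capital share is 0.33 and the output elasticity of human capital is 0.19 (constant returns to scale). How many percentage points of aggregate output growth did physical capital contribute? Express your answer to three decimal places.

Contribution = share × growth = 0.33 × 14.8 = 4.884 pp.

4.884 pp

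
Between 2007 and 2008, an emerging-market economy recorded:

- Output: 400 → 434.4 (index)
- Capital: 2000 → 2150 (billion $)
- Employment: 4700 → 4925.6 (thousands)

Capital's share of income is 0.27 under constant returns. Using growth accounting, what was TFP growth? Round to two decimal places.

Output growth = (434.4 − 400) / 400 = 8.6%.
Capital growth = (2150 − 2000) / 2000 = 7.5%.
Employment growth = (4925.6 − 4700) / 4700 = 4.8%.
Labor's share = 1 − 0.27 = 0.73.
Capital: 0.27 × 7.5 = 2.025 pp.
Employment: 0.73 × 4.8 = 3.504 pp.
TFP growth = 8.6 − 5.529 = 3.071%.

3.07%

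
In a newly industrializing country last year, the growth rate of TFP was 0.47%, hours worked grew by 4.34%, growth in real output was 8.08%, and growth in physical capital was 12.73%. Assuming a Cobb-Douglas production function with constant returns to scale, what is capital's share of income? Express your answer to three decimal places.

Capital's share of income is 0.390.

gY = gA + α·gK + (1−α)·gL, so gY − gA − gL = α(gK − gL).
8.08 − 0.47 − 4.34 = α × (12.73 − 4.34).
3.27 = 8.39 α, so α = 0.38975.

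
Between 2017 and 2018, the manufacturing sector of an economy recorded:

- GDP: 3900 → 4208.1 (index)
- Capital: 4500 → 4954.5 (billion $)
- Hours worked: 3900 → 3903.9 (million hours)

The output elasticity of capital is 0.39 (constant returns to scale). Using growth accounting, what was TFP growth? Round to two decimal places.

3.90%

GDP growth = (4208.1 − 3900) / 3900 = 7.9%.
Capital growth = (4954.5 − 4500) / 4500 = 10.1%.
Hours worked growth = (3903.9 − 3900) / 3900 = 0.1%.
Labor's share = 1 − 0.39 = 0.61.
Capital: 0.39 × 10.1 = 3.939 pp.
Hours worked: 0.61 × 0.1 = 0.061 pp.
TFP growth = 7.9 − 4 = 3.9%.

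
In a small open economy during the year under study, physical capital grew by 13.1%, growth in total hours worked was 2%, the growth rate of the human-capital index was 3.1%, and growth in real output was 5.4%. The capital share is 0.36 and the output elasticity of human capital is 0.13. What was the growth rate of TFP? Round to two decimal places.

Labor's share = 1 − 0.36 − 0.13 = 0.51.
Physical capital: 0.36 × 13.1 = 4.716 pp.
The human-capital index: 0.13 × 3.1 = 0.403 pp.
Total hours worked: 0.51 × 2 = 1.02 pp.
TFP growth = 5.4 − 6.139 = -0.739%.

-0.74%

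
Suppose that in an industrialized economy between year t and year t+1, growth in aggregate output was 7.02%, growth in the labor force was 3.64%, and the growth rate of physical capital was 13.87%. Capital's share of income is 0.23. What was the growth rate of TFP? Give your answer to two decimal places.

Labor's share = 1 − 0.23 = 0.77.
Physical capital: 0.23 × 13.87 = 3.1901 pp.
The labor force: 0.77 × 3.64 = 2.8028 pp.
TFP growth = 7.02 − 5.9929 = 1.0271%.

TFP growth was 1.03%.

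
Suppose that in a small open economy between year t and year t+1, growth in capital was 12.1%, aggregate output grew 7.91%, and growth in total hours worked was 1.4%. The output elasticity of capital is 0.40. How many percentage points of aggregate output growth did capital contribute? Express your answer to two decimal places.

Contribution = share × growth = 0.4 × 12.1 = 4.84 pp.

4.84 pp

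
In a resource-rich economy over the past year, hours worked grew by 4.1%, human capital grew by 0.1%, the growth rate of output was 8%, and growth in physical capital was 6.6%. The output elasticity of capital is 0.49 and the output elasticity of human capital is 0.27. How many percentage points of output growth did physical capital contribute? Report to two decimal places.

Contribution = share × growth = 0.49 × 6.6 = 3.234 pp.

3.23 pp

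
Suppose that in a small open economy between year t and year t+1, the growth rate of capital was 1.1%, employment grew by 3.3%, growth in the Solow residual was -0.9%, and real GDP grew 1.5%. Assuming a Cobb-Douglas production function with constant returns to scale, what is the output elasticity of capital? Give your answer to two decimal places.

The output elasticity of capital is 0.41.

gY = gA + α·gK + (1−α)·gL, so gY − gA − gL = α(gK − gL).
1.5 + 0.9 − 3.3 = α × (1.1 − 3.3).
-0.9 = -2.2 α, so α = 0.4091.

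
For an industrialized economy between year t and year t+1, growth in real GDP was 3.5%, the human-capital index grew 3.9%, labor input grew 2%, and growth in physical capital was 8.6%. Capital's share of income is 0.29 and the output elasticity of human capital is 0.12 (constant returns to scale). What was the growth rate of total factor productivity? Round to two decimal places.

Labor's share = 1 − 0.29 − 0.12 = 0.59.
Physical capital: 0.29 × 8.6 = 2.494 pp.
The human-capital index: 0.12 × 3.9 = 0.468 pp.
Labor input: 0.59 × 2 = 1.18 pp.
TFP growth = 3.5 − 4.142 = -0.642%.

-0.64%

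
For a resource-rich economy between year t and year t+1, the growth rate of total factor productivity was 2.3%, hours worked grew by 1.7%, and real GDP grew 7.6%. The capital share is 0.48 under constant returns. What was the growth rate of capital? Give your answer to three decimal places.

Labor's share = 1 − 0.48 = 0.52.
gY = gA + 0.52×1.7 + 0.48×g.
0.48×g = 7.6 − 2.3 − 0.884 = 4.416.
g = 4.416 / 0.48 = 9.2%.

Capital growth was 9.200%.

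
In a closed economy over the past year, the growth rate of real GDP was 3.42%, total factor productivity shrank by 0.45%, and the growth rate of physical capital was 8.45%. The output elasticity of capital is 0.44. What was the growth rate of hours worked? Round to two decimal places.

Hours worked grew 0.27%.

Labor's share = 1 − 0.44 = 0.56.
gY = gA + 0.44×8.45 + 0.56×g.
0.56×g = 3.42 + 0.45 − 3.718 = 0.152.
g = 0.152 / 0.56 = 0.2714%.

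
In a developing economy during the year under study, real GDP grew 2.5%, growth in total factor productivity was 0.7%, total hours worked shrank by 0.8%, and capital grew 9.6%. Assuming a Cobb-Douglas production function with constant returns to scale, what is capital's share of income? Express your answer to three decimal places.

Capital's share of income is 0.250.

gY = gA + α·gK + (1−α)·gL, so gY − gA − gL = α(gK − gL).
2.5 − 0.7 + 0.8 = α × (9.6 − (-0.8)).
2.6 = 10.4 α, so α = 0.25.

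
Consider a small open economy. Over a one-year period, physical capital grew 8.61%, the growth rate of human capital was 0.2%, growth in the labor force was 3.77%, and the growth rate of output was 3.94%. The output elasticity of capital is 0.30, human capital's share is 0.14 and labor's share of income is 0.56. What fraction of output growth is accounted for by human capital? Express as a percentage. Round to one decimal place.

Human capital accounted for 0.7% of growth.

Human capital contributed 0.14 × 0.2 = 0.028 pp.
Share of growth = 0.028 / 3.94 × 100 = 0.711%.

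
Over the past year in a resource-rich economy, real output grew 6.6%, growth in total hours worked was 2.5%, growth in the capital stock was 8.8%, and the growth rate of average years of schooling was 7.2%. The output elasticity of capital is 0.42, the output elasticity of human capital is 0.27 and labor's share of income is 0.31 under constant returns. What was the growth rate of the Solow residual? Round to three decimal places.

Labor's share = 1 − 0.42 − 0.27 = 0.31.
The capital stock: 0.42 × 8.8 = 3.696 pp.
Average years of schooling: 0.27 × 7.2 = 1.944 pp.
Total hours worked: 0.31 × 2.5 = 0.775 pp.
TFP growth = 6.6 − 6.415 = 0.185%.

0.185%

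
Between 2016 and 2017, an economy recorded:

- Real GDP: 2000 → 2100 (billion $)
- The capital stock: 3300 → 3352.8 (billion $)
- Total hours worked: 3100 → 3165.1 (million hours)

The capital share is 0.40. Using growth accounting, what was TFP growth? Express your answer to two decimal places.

Real GDP growth = (2100 − 2000) / 2000 = 5%.
The capital stock growth = (3352.8 − 3300) / 3300 = 1.6%.
Total hours worked growth = (3165.1 − 3100) / 3100 = 2.1%.
Labor's share = 1 − 0.4 = 0.6.
The capital stock: 0.4 × 1.6 = 0.64 pp.
Total hours worked: 0.6 × 2.1 = 1.26 pp.
TFP growth = 5 − 1.9 = 3.1%.

3.10%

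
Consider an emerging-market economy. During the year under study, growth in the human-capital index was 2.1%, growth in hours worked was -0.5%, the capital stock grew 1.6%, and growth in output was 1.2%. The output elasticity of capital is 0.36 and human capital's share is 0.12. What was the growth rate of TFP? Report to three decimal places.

Labor's share = 1 − 0.36 − 0.12 = 0.52.
The capital stock: 0.36 × 1.6 = 0.576 pp.
The human-capital index: 0.12 × 2.1 = 0.252 pp.
Hours worked: 0.52 × (-0.5) = -0.26 pp.
TFP growth = 1.2 − 0.568 = 0.632%.

TFP grew 0.632%.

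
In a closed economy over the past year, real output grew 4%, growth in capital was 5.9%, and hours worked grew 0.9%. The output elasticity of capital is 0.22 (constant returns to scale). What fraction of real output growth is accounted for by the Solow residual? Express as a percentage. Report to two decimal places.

The Solow residual accounted for 50.00% of growth.

Labor's share = 1 − 0.22 = 0.78.
Capital: 0.22 × 5.9 = 1.298 pp.
Hours worked: 0.78 × 0.9 = 0.702 pp.
TFP growth = 4 − 2 = 2%.
TFP share of growth = 2 / 4 × 100 = 50%.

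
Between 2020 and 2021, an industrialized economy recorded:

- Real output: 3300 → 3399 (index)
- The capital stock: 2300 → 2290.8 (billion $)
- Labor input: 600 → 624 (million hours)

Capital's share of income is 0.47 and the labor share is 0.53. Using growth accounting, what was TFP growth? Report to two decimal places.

1.07%

Real output growth = (3399 − 3300) / 3300 = 3%.
The capital stock growth = (2290.8 − 2300) / 2300 = -0.4%.
Labor input growth = (624 − 600) / 600 = 4%.
Labor's share = 1 − 0.47 = 0.53.
The capital stock: 0.47 × (-0.4) = -0.188 pp.
Labor input: 0.53 × 4 = 2.12 pp.
TFP growth = 3 − 1.932 = 1.068%.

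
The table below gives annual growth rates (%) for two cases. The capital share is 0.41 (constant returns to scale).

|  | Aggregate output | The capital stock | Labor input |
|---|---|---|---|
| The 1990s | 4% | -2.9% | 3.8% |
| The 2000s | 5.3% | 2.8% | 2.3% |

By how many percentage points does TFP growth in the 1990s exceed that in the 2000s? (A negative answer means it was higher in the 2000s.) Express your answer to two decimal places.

Labor's share = 1 − 0.41 = 0.59.
The 1990s: TFP = 4 + 1.189 − 2.242 = 2.947%.
The 2000s: TFP = 5.3 − 1.148 − 1.357 = 2.795%.
Difference = 2.947 − (2.795) = 0.152 pp.

0.15 percentage points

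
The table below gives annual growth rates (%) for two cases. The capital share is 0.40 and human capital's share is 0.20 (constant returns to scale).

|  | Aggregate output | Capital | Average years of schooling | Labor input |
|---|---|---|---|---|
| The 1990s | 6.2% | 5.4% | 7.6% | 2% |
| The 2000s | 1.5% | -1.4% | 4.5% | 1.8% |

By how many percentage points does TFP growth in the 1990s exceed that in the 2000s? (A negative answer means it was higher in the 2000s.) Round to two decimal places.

Labor's share = 1 − 0.4 − 0.2 = 0.4.
The 1990s: TFP = 6.2 − 2.16 − 1.52 − 0.8 = 1.72%.
The 2000s: TFP = 1.5 + 0.56 − 0.9 − 0.72 = 0.44%.
Difference = 1.72 − (0.44) = 1.28 pp.

1.28 percentage points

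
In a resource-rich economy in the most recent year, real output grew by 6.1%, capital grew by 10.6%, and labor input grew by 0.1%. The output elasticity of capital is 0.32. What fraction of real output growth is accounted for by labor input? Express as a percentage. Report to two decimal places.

Labor's share = 1 − 0.32 = 0.68.
Labor input contributed 0.68 × 0.1 = 0.068 pp.
Share of growth = 0.068 / 6.1 × 100 = 1.1148%.

1.11%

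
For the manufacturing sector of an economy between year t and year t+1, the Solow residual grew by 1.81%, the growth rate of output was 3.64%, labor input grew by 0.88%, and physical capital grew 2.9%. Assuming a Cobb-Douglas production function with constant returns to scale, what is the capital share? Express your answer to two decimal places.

gY = gA + α·gK + (1−α)·gL, so gY − gA − gL = α(gK − gL).
3.64 − 1.81 − 0.88 = α × (2.9 − 0.88).
0.95 = 2.02 α, so α = 0.4703.

α = 0.47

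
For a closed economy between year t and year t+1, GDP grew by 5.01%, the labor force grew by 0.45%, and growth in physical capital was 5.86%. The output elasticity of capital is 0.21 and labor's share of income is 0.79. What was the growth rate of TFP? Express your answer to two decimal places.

3.42%

Labor's share = 1 − 0.21 = 0.79.
Physical capital: 0.21 × 5.86 = 1.2306 pp.
The labor force: 0.79 × 0.45 = 0.3555 pp.
TFP growth = 5.01 − 1.5861 = 3.4239%.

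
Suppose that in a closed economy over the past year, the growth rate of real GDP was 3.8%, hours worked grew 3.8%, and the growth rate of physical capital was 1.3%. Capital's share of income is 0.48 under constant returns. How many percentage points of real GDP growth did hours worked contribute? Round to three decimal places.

Labor's share = 1 − 0.48 = 0.52.
Contribution = share × growth = 0.52 × 3.8 = 1.976 pp.

1.976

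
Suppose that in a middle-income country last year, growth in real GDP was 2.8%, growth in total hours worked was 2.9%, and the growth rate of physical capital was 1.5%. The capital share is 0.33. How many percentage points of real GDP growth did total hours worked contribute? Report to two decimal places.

Labor's share = 1 − 0.33 = 0.67.
Contribution = share × growth = 0.67 × 2.9 = 1.943 pp.

1.94 pp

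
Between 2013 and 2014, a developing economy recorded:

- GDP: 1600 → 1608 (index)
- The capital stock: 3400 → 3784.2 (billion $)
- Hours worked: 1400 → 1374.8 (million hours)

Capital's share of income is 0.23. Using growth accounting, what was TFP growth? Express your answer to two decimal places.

-0.71%

GDP growth = (1608 − 1600) / 1600 = 0.5%.
The capital stock growth = (3784.2 − 3400) / 3400 = 11.3%.
Hours worked growth = (1374.8 − 1400) / 1400 = -1.8%.
Labor's share = 1 − 0.23 = 0.77.
The capital stock: 0.23 × 11.3 = 2.599 pp.
Hours worked: 0.77 × (-1.8) = -1.386 pp.
TFP growth = 0.5 − 1.213 = -0.713%.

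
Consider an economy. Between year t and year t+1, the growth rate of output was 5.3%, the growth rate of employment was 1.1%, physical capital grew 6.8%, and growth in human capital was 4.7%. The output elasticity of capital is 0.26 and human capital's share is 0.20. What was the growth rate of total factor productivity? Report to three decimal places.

1.998%

Labor's share = 1 − 0.26 − 0.2 = 0.54.
Physical capital: 0.26 × 6.8 = 1.768 pp.
Human capital: 0.2 × 4.7 = 0.94 pp.
Employment: 0.54 × 1.1 = 0.594 pp.
TFP growth = 5.3 − 3.302 = 1.998%.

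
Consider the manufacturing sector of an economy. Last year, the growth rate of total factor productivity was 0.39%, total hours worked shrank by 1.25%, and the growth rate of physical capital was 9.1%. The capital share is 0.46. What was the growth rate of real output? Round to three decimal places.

Real output growth was 3.901%.

Labor's share = 1 − 0.46 = 0.54.
Physical capital: 0.46 × 9.1 = 4.186 pp.
Total hours worked: 0.54 × (-1.25) = -0.675 pp.
Output growth = 0.39 + 3.511 = 3.901%.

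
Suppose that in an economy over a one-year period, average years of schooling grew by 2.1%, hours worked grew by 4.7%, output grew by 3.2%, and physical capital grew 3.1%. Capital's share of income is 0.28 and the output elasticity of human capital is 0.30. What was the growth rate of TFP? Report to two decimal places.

Labor's share = 1 − 0.28 − 0.3 = 0.42.
Physical capital: 0.28 × 3.1 = 0.868 pp.
Average years of schooling: 0.3 × 2.1 = 0.63 pp.
Hours worked: 0.42 × 4.7 = 1.974 pp.
TFP growth = 3.2 − 3.472 = -0.272%.

-0.27%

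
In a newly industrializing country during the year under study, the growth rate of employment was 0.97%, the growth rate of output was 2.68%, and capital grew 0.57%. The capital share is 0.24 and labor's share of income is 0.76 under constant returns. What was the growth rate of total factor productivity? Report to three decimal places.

Labor's share = 1 − 0.24 = 0.76.
Capital: 0.24 × 0.57 = 0.1368 pp.
Employment: 0.76 × 0.97 = 0.7372 pp.
TFP growth = 2.68 − 0.874 = 1.806%.

1.806%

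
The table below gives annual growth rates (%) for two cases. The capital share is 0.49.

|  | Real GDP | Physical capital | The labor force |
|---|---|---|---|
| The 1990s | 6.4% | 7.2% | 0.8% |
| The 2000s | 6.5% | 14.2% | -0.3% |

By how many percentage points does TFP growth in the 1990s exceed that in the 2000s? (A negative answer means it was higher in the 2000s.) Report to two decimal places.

2.77 percentage points

Labor's share = 1 − 0.49 = 0.51.
The 1990s: TFP = 6.4 − 3.528 − 0.408 = 2.464%.
The 2000s: TFP = 6.5 − 6.958 + 0.153 = -0.305%.
Difference = 2.464 − (-0.305) = 2.769 pp.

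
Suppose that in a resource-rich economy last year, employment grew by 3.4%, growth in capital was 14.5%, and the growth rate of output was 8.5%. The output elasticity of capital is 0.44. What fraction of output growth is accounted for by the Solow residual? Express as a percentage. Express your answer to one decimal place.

Labor's share = 1 − 0.44 = 0.56.
Capital: 0.44 × 14.5 = 6.38 pp.
Employment: 0.56 × 3.4 = 1.904 pp.
TFP growth = 8.5 − 8.284 = 0.216%.
TFP share of growth = 0.216 / 8.5 × 100 = 2.541%.

2.5%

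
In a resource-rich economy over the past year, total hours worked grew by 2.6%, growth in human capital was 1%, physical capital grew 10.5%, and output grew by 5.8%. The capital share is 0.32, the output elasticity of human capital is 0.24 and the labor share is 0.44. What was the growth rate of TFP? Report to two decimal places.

Labor's share = 1 − 0.32 − 0.24 = 0.44.
Physical capital: 0.32 × 10.5 = 3.36 pp.
Human capital: 0.24 × 1 = 0.24 pp.
Total hours worked: 0.44 × 2.6 = 1.144 pp.
TFP growth = 5.8 − 4.744 = 1.056%.

TFP grew 1.06%.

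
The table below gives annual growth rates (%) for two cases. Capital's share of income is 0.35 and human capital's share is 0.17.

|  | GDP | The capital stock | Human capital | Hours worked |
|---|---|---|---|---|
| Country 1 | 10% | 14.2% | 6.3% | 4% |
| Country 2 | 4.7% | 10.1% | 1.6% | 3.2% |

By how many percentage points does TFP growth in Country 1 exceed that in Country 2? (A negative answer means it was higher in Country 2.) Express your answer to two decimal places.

2.68 percentage points

Labor's share = 1 − 0.35 − 0.17 = 0.48.
Country 1: TFP = 10 − 4.97 − 1.071 − 1.92 = 2.039%.
Country 2: TFP = 4.7 − 3.535 − 0.272 − 1.536 = -0.643%.
Difference = 2.039 − (-0.643) = 2.682 pp.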